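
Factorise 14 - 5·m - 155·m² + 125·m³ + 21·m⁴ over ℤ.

Among the possible rational roots, m = -7 is a root, giving the factor (m + 7) and quotient 21·m³ - 22·m² - m + 2.
Continuing, m = 1/3 is a root, so (3·m - 1) divides it; the quotient is 7·m² - 5·m - 2.
The remaining quadratic factors as (7·m + 2)(m - 1).

(3·m - 1)·(7·m + 2)·(m + 7)·(m - 1)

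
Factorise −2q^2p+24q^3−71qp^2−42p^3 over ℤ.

Group: q(24q^2+46qp+21p^2) − 2p(24q^2+46qp+21p^2); both groups contain (24q^2+46qp+21p^2), so (q−2p) is a factor with cofactor 24q^2+46qp+21p^2.
The cofactor groups again: 24q^2+46qp+21p^2 = 4q(6q+7p) + 3p(6q+7p); both groups contain (6q+7p), giving (4q+3p)(6q+7p).

(q−2p)(4q+3p)(6q+7p)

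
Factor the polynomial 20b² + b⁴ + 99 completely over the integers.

Substitute u = b² to get a quadratic in u, then factor.
b² + 11 is irreducible over ℤ (always positive, so no real roots).
b² + 9 is irreducible over ℤ (sum of squares).

(b² + 11)(b² + 9)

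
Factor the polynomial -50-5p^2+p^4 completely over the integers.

(p^2+5)(p^2-10)

Substitute u = p^2 to get a quadratic in u, then factor.
p^2-10 is irreducible over ℤ (10 is not a perfect square).
p^2+5 is irreducible over ℤ (always positive, so no real roots).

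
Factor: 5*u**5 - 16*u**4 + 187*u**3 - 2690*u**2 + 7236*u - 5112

By the rational root theorem, u = 2 is a root, so (u - 2) divides it; the quotient is 5*u**4 - 6*u**3 + 175*u**2 - 2340*u + 2556.
Continuing, u = 6 is a root, so (u - 6) is a factor; dividing leaves 5*u**3 + 24*u**2 + 319*u - 426.
Next, u = 6/5 is a root, giving the factor (5*u - 6) and quotient u**2 + 6*u + 71.
The quadratic u**2 + 6*u + 71 has discriminant -248 < 0 and is irreducible over ℤ.

(5*u - 6)*(u - 2)*(u - 6)*(u**2 + 6*u + 71)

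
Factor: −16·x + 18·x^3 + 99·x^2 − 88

(2·x + 11)·(9·x^2 − 8)

Group as (18·x^3 − 16·x) + (99·x^2 − 88) = 2·x·(9·x^2 − 8) + 11·(9·x^2 − 8).
Both groups share the factor (9·x^2 − 8).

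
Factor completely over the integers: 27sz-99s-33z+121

Group as (27sz-99s) + (-33z+121) = 9s(3z-11) - 11(3z-11).
Both groups share the factor (3z-11).

(3z-11)(9s-11)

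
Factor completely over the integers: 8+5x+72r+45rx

Group as (45rx+72r) + (5x+8) = 9r(5x+8) + (5x+8).
Both groups share the factor (5x+8).

(5x+8)(9r+1)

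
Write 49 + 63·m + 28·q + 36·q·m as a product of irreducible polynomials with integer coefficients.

(4·q + 7)·(9·m + 7)

Group as (36·q·m + 28·q) + (63·m + 49) = 4·q·(9·m + 7) + 7·(9·m + 7).
Both groups share the factor (9·m + 7).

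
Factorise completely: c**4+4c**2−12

Substitute u = c**2 to get a quadratic in u, then factor.
c**2−2 is irreducible over ℤ (2 is not a perfect square).
c**2+6 is irreducible over ℤ (always positive, so no real roots).

(c**2+6)(c**2−2)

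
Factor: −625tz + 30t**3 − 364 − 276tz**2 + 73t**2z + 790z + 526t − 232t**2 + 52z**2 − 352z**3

(10t + 11z − 14)(3t − 8z − 13)(t + 4z − 2)

Group: 3t(10t**2 + 51tz − 34t + 44z**2 − 78z + 28) + (−8z − 13)(10t**2 + 51tz − 34t + 44z**2 − 78z + 28); both groups contain (10t**2 + 51tz − 34t + 44z**2 − 78z + 28), so (3t − 8z − 13) is a factor with cofactor 10t**2 + 51tz − 34t + 44z**2 − 78z + 28.
The cofactor groups again: 10t**2 + 51tz − 34t + 44z**2 − 78z + 28 = 10t(t + 4z − 2) + (11z − 14)(t + 4z − 2); both groups contain (t + 4z − 2), giving (10t + 11z − 14)(t + 4z − 2).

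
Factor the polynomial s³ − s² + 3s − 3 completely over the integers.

Group as (s³ + 3s) + (−s² − 3) = s(s² + 3) − (s² + 3).
Both groups share the factor (s² + 3).

(s − 1)(s² + 3)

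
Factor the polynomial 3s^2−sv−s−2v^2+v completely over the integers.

(3s+2v−1)(s−v)

Group: s(3s+2v−1) − v(3s+2v−1); both groups contain (3s+2v−1).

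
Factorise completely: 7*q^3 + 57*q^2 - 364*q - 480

Trying the rational-root candidates, q = -12 is a root, so (q + 12) divides it; the quotient is 7*q^2 - 27*q - 40.
The remaining quadratic factors as (q - 5)(7*q + 8).

(7*q + 8)*(q + 12)*(q - 5)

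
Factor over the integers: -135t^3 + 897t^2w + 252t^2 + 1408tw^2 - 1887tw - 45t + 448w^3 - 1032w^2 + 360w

Group: t(-135t^2 - 183tw + 252t - 56w^2 + 129w - 45) - 8w(-135t^2 - 183tw + 252t - 56w^2 + 129w - 45); both groups contain (-135t^2 - 183tw + 252t - 56w^2 + 129w - 45), so (t - 8w) is a factor with cofactor -135t^2 - 183tw + 252t - 56w^2 + 129w - 45.
The cofactor groups again: -135t^2 - 183tw + 252t - 56w^2 + 129w - 45 = -15t(9t + 8w - 15) + (-7w + 3)(9t + 8w - 15); both groups contain (9t + 8w - 15), giving -(15t + 7w - 3)(9t + 8w - 15).

-(15t + 7w - 3)(9t + 8w - 15)(t - 8w)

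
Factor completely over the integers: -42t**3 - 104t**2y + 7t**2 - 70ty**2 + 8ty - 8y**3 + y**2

Group: t(-42t**2 - 62ty + 7t - 8y**2 + y) + y(-42t**2 - 62ty + 7t - 8y**2 + y); both groups contain (-42t**2 - 62ty + 7t - 8y**2 + y), so (t + y) is a factor with cofactor -42t**2 - 62ty + 7t - 8y**2 + y.
The cofactor groups again: -42t**2 - 62ty + 7t - 8y**2 + y = -6t(7t + y) + (-8y + 1)(7t + y); both groups contain (7t + y), giving -(6t + 8y - 1)(7t + y).

-(6t + 8y - 1)(7t + y)(t + y)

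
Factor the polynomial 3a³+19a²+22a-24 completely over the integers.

By the rational root theorem, a = -3 is a root, so (a+3) divides it; the quotient is 3a²+10a-8.
The remaining quadratic factors as (a+4)(3a-2).

(3a-2)(a+3)(a+4)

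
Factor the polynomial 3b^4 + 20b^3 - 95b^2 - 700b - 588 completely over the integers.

(3b + 14)(b + 1)(b + 7)(b - 6)

Among the possible rational roots, b = 6 is a root, so (b - 6) is a factor; dividing leaves 3b^3 + 38b^2 + 133b + 98.
Next, b = -7 is a root, so (b + 7) is a factor; dividing leaves 3b^2 + 17b + 14.
The remaining quadratic factors as (3b + 14)(b + 1).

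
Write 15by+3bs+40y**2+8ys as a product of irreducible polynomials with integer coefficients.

Group: 3b(5y+s) + 8y(5y+s); both groups contain (5y+s).

(3b+8y)(5y+s)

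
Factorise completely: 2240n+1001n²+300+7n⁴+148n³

(7n+1)(n+10)(n+5)(n+6)

Among the possible rational roots, n = -10 is a root, giving the factor (n+10) and quotient 7n³+78n²+221n+30.
Next, n = -6 is a root, giving the factor (n+6) and quotient 7n²+36n+5.
The remaining quadratic factors as (7n+1)(n+5).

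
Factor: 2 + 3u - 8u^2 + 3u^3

(3u + 1)(u - 1)(u - 2)

Trying the rational-root candidates, u = 2 is a root, giving the factor (u - 2) and quotient 3u^2 - 2u - 1.
The remaining quadratic factors as (u - 1)(3u + 1).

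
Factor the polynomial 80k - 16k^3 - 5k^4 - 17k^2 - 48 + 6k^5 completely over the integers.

Testing divisors of the constant over divisors of the leading coefficient, k = 4/3 is a root, giving the factor (3k - 4) and quotient 2k^4 + k^3 - 4k^2 - 11k + 12.
Continuing, k = 1 is a root, so (k - 1) is a factor; dividing leaves 2k^3 + 3k^2 - k - 12.
Next, k = 3/2 is a root, giving the factor (2k - 3) and quotient k^2 + 3k + 4.
The quadratic k^2 + 3k + 4 has discriminant -7 < 0 and is irreducible over ℤ.

(2k - 3)(3k - 4)(k - 1)(k^2 + 3k + 4)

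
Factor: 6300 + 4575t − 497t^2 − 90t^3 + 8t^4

(2t − 15)(4t + 5)(t + 7)(t − 12)

Among the possible rational roots, t = −5/4 is a root, so (4t + 5) is a factor; dividing leaves 2t^3 − 25t^2 − 93t + 1260.
Then t = 15/2 is a root, giving the factor (2t − 15) and quotient t^2 − 5t − 84.
The remaining quadratic factors as (t + 7)(t − 12).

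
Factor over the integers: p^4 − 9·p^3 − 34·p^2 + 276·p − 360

(p + 6)·(p − 10)·(p − 2)·(p − 3)

Among the possible rational roots, p = −6 is a root, giving the factor (p + 6) and quotient p^3 − 15·p^2 + 56·p − 60.
Next, p = 10 is a root, giving the factor (p − 10) and quotient p^2 − 5·p + 6.
The remaining quadratic factors as (p − 3)(p − 2).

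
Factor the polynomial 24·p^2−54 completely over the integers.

6·(2·p+3)·(2·p−3)

Factor out 6, leaving 4·p^2−9, which is a difference of two squares.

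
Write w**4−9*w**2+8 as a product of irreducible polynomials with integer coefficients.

(w+1)*(w−1)*(w**2−8)

Substitute u = w**2 to get a quadratic in u, then factor.
w**2−1 is a difference of squares.
w**2−8 is irreducible over ℤ (8 is not a perfect square).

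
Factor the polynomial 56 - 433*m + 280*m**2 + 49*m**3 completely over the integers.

Testing divisors of the constant over divisors of the leading coefficient, m = 1/7 is a root, giving the factor (7*m - 1) and quotient 7*m**2 + 41*m - 56.
The remaining quadratic factors as (m + 7)(7*m - 8).

(7*m - 1)*(7*m - 8)*(m + 7)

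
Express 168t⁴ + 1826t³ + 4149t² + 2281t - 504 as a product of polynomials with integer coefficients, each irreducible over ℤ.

By the rational root theorem, t = -9/7 is a root, giving the factor (7t + 9) and quotient 24t³ + 230t² + 297t - 56.
Then t = -8 is a root, giving the factor (t + 8) and quotient 24t² + 38t - 7.
The remaining quadratic factors as (4t + 7)(6t - 1).

(4t + 7)(6t - 1)(7t + 9)(t + 8)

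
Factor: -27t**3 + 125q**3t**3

t**3(5q - 3)(25q**2 + 15q + 9)

Every term has a factor of t**3; factoring it out leaves 125q**3 - 27.
Recognize a difference of cubes with the parts 5q and 3.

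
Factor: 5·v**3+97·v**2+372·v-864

(5·v-8)·(v+12)·(v+9)

By the rational root theorem, v = 8/5 is a root, so (5·v-8) divides it; the quotient is v**2+21·v+108.
The remaining quadratic factors as (v+12)(v+9).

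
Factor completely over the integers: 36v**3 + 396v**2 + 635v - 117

(6v + 13)(6v - 1)(v + 9)

Among the possible rational roots, v = -13/6 is a root, giving the factor (6v + 13) and quotient 6v**2 + 53v - 9.
The remaining quadratic factors as (v + 9)(6v - 1).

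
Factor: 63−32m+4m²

(2m−7)(2m−9)

Need a pair with product 4·63 = 252 and sum −32: that's −14 and −18.
Split the middle term: 4m²−14m − 18m+63 = 2m(2m−7) − 9(2m−7).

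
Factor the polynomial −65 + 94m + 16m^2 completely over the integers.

(2m + 13)(8m − 5)

Need a pair with product 16·(−65) = −1040 and sum 94: that's −10 and 104.
Split the middle term: 16m^2 − 10m + 104m − 65 = 2m(8m − 5) + 13(8m − 5).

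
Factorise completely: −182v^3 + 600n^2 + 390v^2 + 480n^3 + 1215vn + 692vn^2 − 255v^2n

Group: 2v(−91v^2 + 100vn + 195v + 96n^2 + 120n) + 5n(−91v^2 + 100vn + 195v + 96n^2 + 120n); both groups contain (−91v^2 + 100vn + 195v + 96n^2 + 120n), so (2v + 5n) is a factor with cofactor −91v^2 + 100vn + 195v + 96n^2 + 120n.
The cofactor groups again: −91v^2 + 100vn + 195v + 96n^2 + 120n = −13v(7v − 12n − 15) − 8n(7v − 12n − 15); both groups contain (7v − 12n − 15), giving −(13v + 8n)(7v − 12n − 15).

−(7v − 12n − 15)(2v + 5n)(13v + 8n)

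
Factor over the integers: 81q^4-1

(3q)⁴ − (1)⁴ = ((3q)² − (1)²)((3q)² + (1)²); the first factor splits again, the second (9q^2+1) is irreducible.

(3q+1)(3q-1)(9q^2+1)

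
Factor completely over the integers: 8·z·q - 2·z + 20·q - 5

(2·z + 5)·(4·q - 1)

Group as (8·z·q - 2·z) + (20·q - 5) = 2·z·(4·q - 1) + 5·(4·q - 1).
Both groups share the factor (4·q - 1).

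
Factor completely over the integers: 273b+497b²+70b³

Pull out the common factor 7b, then factor the remaining trinomial.

7b(2b+13)(5b+3)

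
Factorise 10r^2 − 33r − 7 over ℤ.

(2r − 7)(5r + 1)

Need a pair with product 10·(−7) = −70 and sum −33: that's −35 and 2.
Split the middle term: 10r^2 − 35r + 2r − 7 = 5r(2r − 7) + (2r − 7).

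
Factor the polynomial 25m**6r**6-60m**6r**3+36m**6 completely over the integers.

Every term has a factor of m**6; factoring it out leaves 25r**6-60r**3+36.
Recognize a perfect-square trinomial with the parts 6 and 5r**3.

m**6(5r**3-6)**2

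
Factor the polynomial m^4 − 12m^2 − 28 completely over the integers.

(m^2 + 2)(m^2 − 14)

Substitute u = m^2 to get a quadratic in u, then factor.
m^2 + 2 is irreducible over ℤ (always positive, so no real roots).
m^2 − 14 is irreducible over ℤ (14 is not a perfect square).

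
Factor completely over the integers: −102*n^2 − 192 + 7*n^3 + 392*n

(7*n − 4)*(n − 6)*(n − 8)

Among the possible rational roots, n = 6 is a root, so (n − 6) is a factor; dividing leaves 7*n^2 − 60*n + 32.
The remaining quadratic factors as (n − 8)(7*n − 4).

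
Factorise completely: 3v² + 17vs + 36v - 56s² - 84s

(3v - 7s)(v + 8s + 12)

Group: v(3v - 7s) + (8s + 12)(3v - 7s); both groups contain (3v - 7s).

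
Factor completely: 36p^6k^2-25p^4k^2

k^2p^4(6p+5)(6p-5)

Pull out the common factor p^4k^2, leaving 36p^2-25.
Recognize a difference of squares with the parts 6p and 5.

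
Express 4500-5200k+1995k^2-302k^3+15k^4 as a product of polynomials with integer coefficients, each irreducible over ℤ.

Testing divisors of the constant over divisors of the leading coefficient, k = 5 is a root, giving the factor (k-5) and quotient 15k^3-227k^2+860k-900.
Then k = 10/3 is a root, so (3k-10) is a factor; dividing leaves 5k^2-59k+90.
The remaining quadratic factors as (k-10)(5k-9).

(3k-10)(5k-9)(k-10)(k-5)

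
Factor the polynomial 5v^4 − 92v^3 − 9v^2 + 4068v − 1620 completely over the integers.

(5v − 2)(v + 6)(v − 15)(v − 9)

Trying the rational-root candidates, v = −6 is a root, giving the factor (v + 6) and quotient 5v^3 − 122v^2 + 723v − 270.
Next, v = 15 is a root, so (v − 15) divides it; the quotient is 5v^2 − 47v + 18.
The remaining quadratic factors as (5v − 2)(v − 9).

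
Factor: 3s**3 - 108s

3s(s + 6)(s - 6)

Pull out the common factor 3s; s**2 - 36 is a difference of squares.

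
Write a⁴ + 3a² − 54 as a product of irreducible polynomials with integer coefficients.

(a² + 9)(a² − 6)

Substitute u = a² to get a quadratic in u, then factor.
a² − 6 is irreducible over ℤ (6 is not a perfect square).
a² + 9 is irreducible over ℤ (sum of squares).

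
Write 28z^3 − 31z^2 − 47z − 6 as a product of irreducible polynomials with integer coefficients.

(4z + 3)(7z + 1)(z − 2)

Trying the rational-root candidates, z = −3/4 is a root, so (4z + 3) divides it; the quotient is 7z^2 − 13z − 2.
The remaining quadratic factors as (7z + 1)(z − 2).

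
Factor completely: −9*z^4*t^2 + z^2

Every term has a factor of z^2; factoring it out leaves −9*z^2*t^2 + 1.
Recognize a difference of squares with the parts 1 and 3*z*t.

−z^2*(3*z*t + 1)*(3*z*t − 1)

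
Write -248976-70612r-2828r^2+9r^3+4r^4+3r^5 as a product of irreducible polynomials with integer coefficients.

(3r+13)(r+9)(r-14)(r^2+2r+152)

By the rational root theorem, r = -13/3 is a root, so (3r+13) divides it; the quotient is r^4-3r^3+16r^2-1012r-19152.
Next, r = 14 is a root, so (r-14) is a factor; dividing leaves r^3+11r^2+170r+1368.
Then r = -9 is a root, so (r+9) divides it; the quotient is r^2+2r+152.
The quadratic r^2+2r+152 has discriminant -604 < 0 and is irreducible over ℤ.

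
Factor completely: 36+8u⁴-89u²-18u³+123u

(2u-3)(4u+1)(u+3)(u-4)

Trying the rational-root candidates, u = -3 is a root, so (u+3) is a factor; dividing leaves 8u³-42u²+37u+12.
Then u = -1/4 is a root, giving the factor (4u+1) and quotient 2u²-11u+12.
The remaining quadratic factors as (u-4)(2u-3).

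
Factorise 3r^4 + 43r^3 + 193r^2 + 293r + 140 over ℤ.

(3r + 4)(r + 1)(r + 5)(r + 7)

Among the possible rational roots, r = -4/3 is a root, so (3r + 4) is a factor; dividing leaves r^3 + 13r^2 + 47r + 35.
Next, r = -7 is a root, so (r + 7) is a factor; dividing leaves r^2 + 6r + 5.
The remaining quadratic factors as (r + 1)(r + 5).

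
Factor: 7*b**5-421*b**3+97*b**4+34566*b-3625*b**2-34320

(7*b-8)*(b+11)*(b+13)*(b**2-9*b+30)

By the rational root theorem, b = -11 is a root, so (b+11) is a factor; dividing leaves 7*b**4+20*b**3-641*b**2+3426*b-3120.
Next, b = -13 is a root, giving the factor (b+13) and quotient 7*b**3-71*b**2+282*b-240.
Then b = 8/7 is a root, so (7*b-8) divides it; the quotient is b**2-9*b+30.
The quadratic b**2-9*b+30 has discriminant -39 < 0 and is irreducible over ℤ.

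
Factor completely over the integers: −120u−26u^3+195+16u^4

Group as (16u^4−120u) + (−26u^3+195) = 8u(2u^3−15) − 13(2u^3−15).
Both groups share the factor (2u^3−15).

(8u−13)(2u^3−15)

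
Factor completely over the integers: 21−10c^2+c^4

(c^2−3)(c^2−7)

Substitute u = c^2 to get a quadratic in u, then factor.
c^2−3 is irreducible over ℤ (3 is not a perfect square).
c^2−7 is irreducible over ℤ (7 is not a perfect square).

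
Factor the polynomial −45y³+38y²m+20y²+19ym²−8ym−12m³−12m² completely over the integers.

−(9y−4m−4)(y−m)(5y+3m)

Group: 9y(−5y²+2ym+3m²) + (−4m−4)(−5y²+2ym+3m²); both groups contain (−5y²+2ym+3m²), so (9y−4m−4) is a factor with cofactor −5y²+2ym+3m².
The cofactor groups again: −5y²+2ym+3m² = −5y(y−m) − 3m(y−m); both groups contain (y−m), giving −(5y+3m)(y−m).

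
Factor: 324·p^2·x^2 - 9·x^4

Pull out the common factor 9·x^2; 36·p^2 - x^2 is a difference of squares.

9·x^2·(6·p + x)·(6·p - x)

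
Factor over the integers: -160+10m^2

Pull out the common factor 10; m^2-16 is a difference of squares.

10(m+4)(m-4)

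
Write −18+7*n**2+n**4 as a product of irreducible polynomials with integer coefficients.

Substitute u = n**2 to get a quadratic in u, then factor.
n**2−2 is irreducible over ℤ (2 is not a perfect square).
n**2+9 is irreducible over ℤ (sum of squares).

(n**2+9)*(n**2−2)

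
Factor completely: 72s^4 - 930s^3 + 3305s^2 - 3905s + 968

(3s - 1)(4s - 11)(6s - 11)(s - 8)

Among the possible rational roots, s = 11/4 is a root, giving the factor (4s - 11) and quotient 18s^3 - 183s^2 + 323s - 88.
Then s = 1/3 is a root, so (3s - 1) is a factor; dividing leaves 6s^2 - 59s + 88.
The remaining quadratic factors as (6s - 11)(s - 8).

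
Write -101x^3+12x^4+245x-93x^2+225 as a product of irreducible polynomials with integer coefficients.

(3x-5)(4x+5)(x+1)(x-9)

By the rational root theorem, x = -1 is a root, giving the factor (x+1) and quotient 12x^3-113x^2+20x+225.
Continuing, x = -5/4 is a root, giving the factor (4x+5) and quotient 3x^2-32x+45.
The remaining quadratic factors as (x-9)(3x-5).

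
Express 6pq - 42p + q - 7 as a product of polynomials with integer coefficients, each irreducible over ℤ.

(6p + 1)(q - 7)

Group as (6pq - 42p) + (q - 7) = 6p(q - 7) + (q - 7).
Both groups share the factor (q - 7).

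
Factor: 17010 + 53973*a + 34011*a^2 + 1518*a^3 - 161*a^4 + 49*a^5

(7*a + 3)*(7*a + 9)*(a + 6)*(a^2 - 11*a + 105)

By the rational root theorem, a = -9/7 is a root, giving the factor (7*a + 9) and quotient 7*a^4 - 32*a^3 + 258*a^2 + 4527*a + 1890.
Next, a = -6 is a root, giving the factor (a + 6) and quotient 7*a^3 - 74*a^2 + 702*a + 315.
Then a = -3/7 is a root, so (7*a + 3) is a factor; dividing leaves a^2 - 11*a + 105.
The quadratic a^2 - 11*a + 105 has discriminant -299 < 0 and is irreducible over ℤ.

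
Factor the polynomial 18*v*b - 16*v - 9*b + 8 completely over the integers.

(2*v - 1)*(9*b - 8)

Group as (18*v*b - 16*v) + (-9*b + 8) = 2*v*(9*b - 8) - (9*b - 8).
Both groups share the factor (9*b - 8).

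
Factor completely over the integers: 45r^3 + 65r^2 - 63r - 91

(9r + 13)(5r^2 - 7)

Group as (45r^3 - 63r) + (65r^2 - 91) = 9r(5r^2 - 7) + 13(5r^2 - 7).
Both groups share the factor (5r^2 - 7).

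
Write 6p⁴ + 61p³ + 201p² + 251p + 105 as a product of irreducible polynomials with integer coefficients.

(6p + 7)(p + 1)(p + 3)(p + 5)

By the rational root theorem, p = −1 is a root, so (p + 1) is a factor; dividing leaves 6p³ + 55p² + 146p + 105.
Next, p = −3 is a root, so (p + 3) divides it; the quotient is 6p² + 37p + 35.
The remaining quadratic factors as (p + 5)(6p + 7).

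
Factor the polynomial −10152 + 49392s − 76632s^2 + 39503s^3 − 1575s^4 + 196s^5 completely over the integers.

Trying the rational-root candidates, s = 3/7 is a root, so (7s − 3) is a factor; dividing leaves 28s^4 − 213s^3 + 5552s^2 − 8568s + 3384.
Then s = 3/4 is a root, so (4s − 3) is a factor; dividing leaves 7s^3 − 48s^2 + 1352s − 1128.
Continuing, s = 6/7 is a root, so (7s − 6) divides it; the quotient is s^2 − 6s + 188.
The quadratic s^2 − 6s + 188 has discriminant −716 < 0 and is irreducible over ℤ.

(4s − 3)(7s − 3)(7s − 6)(s^2 − 6s + 188)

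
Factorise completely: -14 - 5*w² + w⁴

(w² + 2)*(w² - 7)

Substitute u = w² to get a quadratic in u, then factor.
w² - 7 is irreducible over ℤ (7 is not a perfect square).
w² + 2 is irreducible over ℤ (always positive, so no real roots).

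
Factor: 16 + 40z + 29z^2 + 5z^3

Trying the rational-root candidates, z = -4/5 is a root, so (5z + 4) is a factor; dividing leaves z^2 + 5z + 4.
The remaining quadratic factors as (z + 1)(z + 4).

(5z + 4)(z + 1)(z + 4)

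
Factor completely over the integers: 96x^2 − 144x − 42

Pull out the common factor 6, then factor the remaining trinomial.

6(4x + 1)(4x − 7)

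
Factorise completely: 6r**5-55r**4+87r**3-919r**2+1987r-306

(6r-1)(r-2)(r-9)(r**2+2r+17)

By the rational root theorem, r = 9 is a root, so (r-9) divides it; the quotient is 6r**4-r**3+78r**2-217r+34.
Continuing, r = 2 is a root, so (r-2) divides it; the quotient is 6r**3+11r**2+100r-17.
Next, r = 1/6 is a root, so (6r-1) divides it; the quotient is r**2+2r+17.
The quadratic r**2+2r+17 has discriminant -64 < 0 and is irreducible over ℤ.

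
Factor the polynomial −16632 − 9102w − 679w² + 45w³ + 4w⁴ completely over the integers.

(4w + 9)(w + 11)(w + 12)(w − 14)

Trying the rational-root candidates, w = −12 is a root, so (w + 12) is a factor; dividing leaves 4w³ − 3w² − 643w − 1386.
Continuing, w = −9/4 is a root, giving the factor (4w + 9) and quotient w² − 3w − 154.
The remaining quadratic factors as (w − 14)(w + 11).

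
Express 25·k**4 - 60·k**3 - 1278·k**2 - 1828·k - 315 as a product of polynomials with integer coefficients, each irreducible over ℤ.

(5·k + 1)·(5·k + 7)·(k + 5)·(k - 9)

By the rational root theorem, k = 9 is a root, giving the factor (k - 9) and quotient 25·k**3 + 165·k**2 + 207·k + 35.
Then k = -5 is a root, giving the factor (k + 5) and quotient 25·k**2 + 40·k + 7.
The remaining quadratic factors as (5·k + 1)(5·k + 7).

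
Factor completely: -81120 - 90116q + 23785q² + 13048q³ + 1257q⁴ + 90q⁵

(3q + 13)(5q + 4)(6q - 13)(q² + 11q + 120)

Among the possible rational roots, q = -13/3 is a root, so (3q + 13) divides it; the quotient is 30q⁴ + 289q³ + 3097q² - 5492q - 6240.
Then q = -4/5 is a root, so (5q + 4) divides it; the quotient is 6q³ + 53q² + 577q - 1560.
Then q = 13/6 is a root, so (6q - 13) divides it; the quotient is q² + 11q + 120.
The quadratic q² + 11q + 120 has discriminant -359 < 0 and is irreducible over ℤ.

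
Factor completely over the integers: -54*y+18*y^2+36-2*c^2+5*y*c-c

Group: 2*y*(9*y-2*c-9) + (c-4)*(9*y-2*c-9); both groups contain (9*y-2*c-9).

(9*y-2*c-9)*(2*y+c-4)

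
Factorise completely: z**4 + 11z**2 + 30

Substitute u = z**2 to get a quadratic in u, then factor.
z**2 + 6 is irreducible over ℤ (always positive, so no real roots).
z**2 + 5 is irreducible over ℤ (always positive, so no real roots).

(z**2 + 5)(z**2 + 6)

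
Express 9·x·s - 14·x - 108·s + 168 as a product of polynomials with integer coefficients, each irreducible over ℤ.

Group as (9·x·s - 14·x) + (-108·s + 168) = x·(9·s - 14) - 12·(9·s - 14).
Both groups share the factor (9·s - 14).

(9·s - 14)·(x - 12)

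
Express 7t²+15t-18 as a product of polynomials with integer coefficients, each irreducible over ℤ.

(7t-6)(t+3)

Need a pair with product 7·(-18) = -126 and sum 15: that's 21 and -6.
Split the middle term: 7t²+21t - 6t-18 = 7t(t+3) - 6(t+3).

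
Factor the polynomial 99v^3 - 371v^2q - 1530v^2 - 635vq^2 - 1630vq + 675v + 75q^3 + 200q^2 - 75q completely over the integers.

Group: 11v(9v^2 - 46vq - 135v + 5q^2 + 15q) + (15q - 5)(9v^2 - 46vq - 135v + 5q^2 + 15q); both groups contain (9v^2 - 46vq - 135v + 5q^2 + 15q), so (11v + 15q - 5) is a factor with cofactor 9v^2 - 46vq - 135v + 5q^2 + 15q.
The cofactor groups again: 9v^2 - 46vq - 135v + 5q^2 + 15q = v(9v - q) + (-5q - 15)(9v - q); both groups contain (9v - q), giving (v - 5q - 15)(9v - q).

(v - 5q - 15)(9v - q)(11v + 15q - 5)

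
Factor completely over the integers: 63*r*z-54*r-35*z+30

(7*z-6)*(9*r-5)

Group as (63*r*z-54*r) + (-35*z+30) = 9*r*(7*z-6) - 5*(7*z-6).
Both groups share the factor (7*z-6).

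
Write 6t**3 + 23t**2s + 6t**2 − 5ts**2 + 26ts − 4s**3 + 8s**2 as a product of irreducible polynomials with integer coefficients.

(2t − s + 2)(t + 4s)(3t + s)

Group: 2t(3t**2 + 13ts + 4s**2) + (−s + 2)(3t**2 + 13ts + 4s**2); both groups contain (3t**2 + 13ts + 4s**2), so (2t − s + 2) is a factor with cofactor 3t**2 + 13ts + 4s**2.
The cofactor groups again: 3t**2 + 13ts + 4s**2 = 3t(t + 4s) + s(t + 4s); both groups contain (t + 4s), giving (3t + s)(t + 4s).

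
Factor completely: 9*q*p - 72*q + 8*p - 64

(9*q + 8)*(p - 8)

Group as (9*q*p - 72*q) + (8*p - 64) = 9*q*(p - 8) + 8*(p - 8).
Both groups share the factor (p - 8).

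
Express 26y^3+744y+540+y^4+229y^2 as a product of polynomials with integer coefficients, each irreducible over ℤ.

Trying the rational-root candidates, y = -6 is a root, so (y+6) is a factor; dividing leaves y^3+20y^2+109y+90.
Next, y = -9 is a root, giving the factor (y+9) and quotient y^2+11y+10.
The remaining quadratic factors as (y+1)(y+10).

(y+1)(y+10)(y+6)(y+9)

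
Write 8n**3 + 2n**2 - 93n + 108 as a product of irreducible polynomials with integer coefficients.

Among the possible rational roots, n = 9/4 is a root, so (4n - 9) is a factor; dividing leaves 2n**2 + 5n - 12.
The remaining quadratic factors as (2n - 3)(n + 4).

(2n - 3)(4n - 9)(n + 4)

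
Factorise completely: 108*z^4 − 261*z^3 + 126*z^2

Pull out the common factor 9*z^2, then factor the remaining trinomial.

9*z^2*(3*z − 2)*(4*z − 7)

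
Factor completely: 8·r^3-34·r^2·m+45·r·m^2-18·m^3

Group: r·(8·r^2-18·r·m+9·m^2) - 2·m·(8·r^2-18·r·m+9·m^2); both groups contain (8·r^2-18·r·m+9·m^2), so (r-2·m) is a factor with cofactor 8·r^2-18·r·m+9·m^2.
The cofactor groups again: 8·r^2-18·r·m+9·m^2 = 4·r·(2·r-3·m) - 3·m·(2·r-3·m); both groups contain (2·r-3·m), giving (4·r-3·m)·(2·r-3·m).

(r-2·m)·(2·r-3·m)·(4·r-3·m)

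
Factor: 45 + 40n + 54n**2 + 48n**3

Group as (48n**3 + 40n) + (54n**2 + 45) = 8n(6n**2 + 5) + 9(6n**2 + 5).
Both groups share the factor (6n**2 + 5).

(8n + 9)(6n**2 + 5)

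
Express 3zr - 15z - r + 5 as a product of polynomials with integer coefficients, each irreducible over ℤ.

Group as (3zr - 15z) + (-r + 5) = 3z(r - 5) - (r - 5).
Both groups share the factor (r - 5).

(3z - 1)(r - 5)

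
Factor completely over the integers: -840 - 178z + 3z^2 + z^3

Among the possible rational roots, z = -5 is a root, so (z + 5) is a factor; dividing leaves z^2 - 2z - 168.
The remaining quadratic factors as (z + 12)(z - 14).

(z + 12)(z + 5)(z - 14)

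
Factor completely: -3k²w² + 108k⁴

3k²(6k + w)(6k - w)

Every term has a factor of 3k². Then 36k² - w² = (6k)² − (w)².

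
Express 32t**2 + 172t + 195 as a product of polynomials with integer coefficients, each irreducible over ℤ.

(4t + 15)(8t + 13)

Need a pair with product 32·195 = 6240 and sum 172: that's 120 and 52.
Split the middle term: 32t**2 + 120t + 52t + 195 = 8t(4t + 15) + 13(4t + 15).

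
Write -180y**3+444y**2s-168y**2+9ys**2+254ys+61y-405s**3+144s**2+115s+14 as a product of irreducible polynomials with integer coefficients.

-(5y-9s-2)(6y-9s+7)(6y+5s+1)

Group: 6y(-30y**2+99ys-23y-81s**2+45s+14) + (5s+1)(-30y**2+99ys-23y-81s**2+45s+14); both groups contain (-30y**2+99ys-23y-81s**2+45s+14), so (6y+5s+1) is a factor with cofactor -30y**2+99ys-23y-81s**2+45s+14.
The cofactor groups again: -30y**2+99ys-23y-81s**2+45s+14 = -5y(6y-9s+7) + (9s+2)(6y-9s+7); both groups contain (6y-9s+7), giving -(5y-9s-2)(6y-9s+7).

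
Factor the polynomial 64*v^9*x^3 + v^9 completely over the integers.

Factor out v^9 first: what remains is 64*x^3 + 1.
Recognize a sum of cubes with the parts 4*x and 1.

v^9*(4*x + 1)*(16*x^2 - 4*x + 1)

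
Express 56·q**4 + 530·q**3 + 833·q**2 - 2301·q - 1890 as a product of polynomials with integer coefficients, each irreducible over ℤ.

Testing divisors of the constant over divisors of the leading coefficient, q = -6 is a root, so (q + 6) is a factor; dividing leaves 56·q**3 + 194·q**2 - 331·q - 315.
Next, q = 7/4 is a root, so (4·q - 7) divides it; the quotient is 14·q**2 + 73·q + 45.
The remaining quadratic factors as (2·q + 9)(7·q + 5).

(2·q + 9)·(4·q - 7)·(7·q + 5)·(q + 6)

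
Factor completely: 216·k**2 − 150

6·(6·k + 5)·(6·k − 5)

Pull out the common factor 6; 36·k**2 − 25 is a difference of squares.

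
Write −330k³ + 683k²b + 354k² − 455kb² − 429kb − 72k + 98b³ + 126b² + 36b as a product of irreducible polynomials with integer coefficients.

Group: 15k(−22k² + 25kb + 6k − 7b² − 3b) + (−14b − 12)(−22k² + 25kb + 6k − 7b² − 3b); both groups contain (−22k² + 25kb + 6k − 7b² − 3b), so (15k − 14b − 12) is a factor with cofactor −22k² + 25kb + 6k − 7b² − 3b.
The cofactor groups again: −22k² + 25kb + 6k − 7b² − 3b = −11k(2k − b) + (7b + 3)(2k − b); both groups contain (2k − b), giving −(11k − 7b − 3)(2k − b).

−(15k − 14b − 12)(11k − 7b − 3)(2k − b)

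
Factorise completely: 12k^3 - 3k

3k(2k + 1)(2k - 1)

Every term has a factor of 3k. Then 4k^2 - 1 = (2k)² − (1)².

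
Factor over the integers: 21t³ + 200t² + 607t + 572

(3t + 11)(7t + 13)(t + 4)

Testing divisors of the constant over divisors of the leading coefficient, t = −11/3 is a root, so (3t + 11) divides it; the quotient is 7t² + 41t + 52.
The remaining quadratic factors as (t + 4)(7t + 13).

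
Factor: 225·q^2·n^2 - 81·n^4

9·n^2·(5·q - 3·n)·(5·q + 3·n)

Factor out 9·n^2, leaving 25·q^2 - 9·n^2, which is a difference of two squares.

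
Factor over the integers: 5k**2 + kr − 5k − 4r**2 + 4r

Group: k(5k − 4r) + (r − 1)(5k − 4r); both groups contain (5k − 4r).

(5k − 4r)(k + r − 1)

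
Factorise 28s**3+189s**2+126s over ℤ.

7s(4s+3)(s+6)

Pull out the common factor 7s, then factor the remaining trinomial.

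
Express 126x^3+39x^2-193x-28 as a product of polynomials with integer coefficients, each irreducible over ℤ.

(3x+4)(6x-7)(7x+1)

Among the possible rational roots, x = 7/6 is a root, giving the factor (6x-7) and quotient 21x^2+31x+4.
The remaining quadratic factors as (7x+1)(3x+4).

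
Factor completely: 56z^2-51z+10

(7z-2)(8z-5)

Need a pair with product 56·10 = 560 and sum -51: that's -35 and -16.
Split the middle term: 56z^2-35z - 16z+10 = 7z(8z-5) - 2(8z-5).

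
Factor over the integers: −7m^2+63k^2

7(3k+m)(3k−m)

Every term has a factor of 7. Then 9k^2−m^2 = (3k)² − (m)².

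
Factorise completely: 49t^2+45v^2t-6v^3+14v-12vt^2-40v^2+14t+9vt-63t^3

-(v-7t+7)(6v-9t-2)(v+t)

Group: v(-6v^2+3vt+2v+9t^2+2t) + (-7t+7)(-6v^2+3vt+2v+9t^2+2t); both groups contain (-6v^2+3vt+2v+9t^2+2t), so (v-7t+7) is a factor with cofactor -6v^2+3vt+2v+9t^2+2t.
The cofactor groups again: -6v^2+3vt+2v+9t^2+2t = -v(6v-9t-2) - t(6v-9t-2); both groups contain (6v-9t-2), giving -(v+t)(6v-9t-2).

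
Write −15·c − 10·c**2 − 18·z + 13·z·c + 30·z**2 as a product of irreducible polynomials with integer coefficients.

(5·z − 2·c − 3)·(6·z + 5·c)

Group: 6·z·(5·z − 2·c − 3) + 5·c·(5·z − 2·c − 3); both groups contain (5·z − 2·c − 3).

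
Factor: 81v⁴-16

(3v)⁴ − (2)⁴ = ((3v)² − (2)²)((3v)² + (2)²); the first factor splits again, the second (9v²+4) is irreducible.

(3v+2)(3v-2)(9v²+4)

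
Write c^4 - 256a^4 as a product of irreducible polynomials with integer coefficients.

(c - 4a)(c + 4a)(c^2 + 16a^2)

Write as (c^2)² − (16a^2)², then factor c^2 - 16a^2 once more.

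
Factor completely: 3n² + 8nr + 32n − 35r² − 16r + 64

(3n − 7r + 8)(n + 5r + 8)

Group: 3n(n + 5r + 8) + (−7r + 8)(n + 5r + 8); both groups contain (n + 5r + 8).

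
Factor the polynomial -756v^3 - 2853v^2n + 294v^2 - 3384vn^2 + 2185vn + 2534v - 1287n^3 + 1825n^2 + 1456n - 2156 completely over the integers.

-(12v + 11n - 14)(7v + 13n + 14)(9v + 9n - 11)

Group: 9v(-84v^2 - 233vn - 70v - 143n^2 + 28n + 196) + (9n - 11)(-84v^2 - 233vn - 70v - 143n^2 + 28n + 196); both groups contain (-84v^2 - 233vn - 70v - 143n^2 + 28n + 196), so (9v + 9n - 11) is a factor with cofactor -84v^2 - 233vn - 70v - 143n^2 + 28n + 196.
The cofactor groups again: -84v^2 - 233vn - 70v - 143n^2 + 28n + 196 = -7v(12v + 11n - 14) + (-13n - 14)(12v + 11n - 14); both groups contain (12v + 11n - 14), giving -(7v + 13n + 14)(12v + 11n - 14).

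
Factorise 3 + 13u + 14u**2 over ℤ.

Need a pair with product 14·3 = 42 and sum 13: that's 6 and 7.
Split the middle term: 14u**2 + 6u + 7u + 3 = 2u(7u + 3) + (7u + 3).

(2u + 1)(7u + 3)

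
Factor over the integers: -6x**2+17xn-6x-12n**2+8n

Group: -2x(3x-4n) + (3n-2)(3x-4n); both groups contain (3x-4n).

-(2x-3n+2)(3x-4n)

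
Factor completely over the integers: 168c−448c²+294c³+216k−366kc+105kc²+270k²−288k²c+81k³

(3k−6c+4)(3k−7c+6)(9k+7c)

Group: 3k(27k²−33kc+36k−42c²+28c) + (−7c+6)(27k²−33kc+36k−42c²+28c); both groups contain (27k²−33kc+36k−42c²+28c), so (3k−7c+6) is a factor with cofactor 27k²−33kc+36k−42c²+28c.
The cofactor groups again: 27k²−33kc+36k−42c²+28c = 9k(3k−6c+4) + 7c(3k−6c+4); both groups contain (3k−6c+4), giving (9k+7c)(3k−6c+4).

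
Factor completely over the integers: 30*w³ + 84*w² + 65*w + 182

(5*w + 14)*(6*w² + 13)

Group as (30*w³ + 65*w) + (84*w² + 182) = 5*w*(6*w² + 13) + 14*(6*w² + 13).
Both groups share the factor (6*w² + 13).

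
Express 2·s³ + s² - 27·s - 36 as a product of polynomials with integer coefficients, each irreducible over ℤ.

(2·s + 3)·(s + 3)·(s - 4)

Trying the rational-root candidates, s = 4 is a root, so (s - 4) is a factor; dividing leaves 2·s² + 9·s + 9.
The remaining quadratic factors as (2·s + 3)(s + 3).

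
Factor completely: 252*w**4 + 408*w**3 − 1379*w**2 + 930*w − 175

(2*w + 7)*(3*w − 1)*(6*w − 5)*(7*w − 5)

By the rational root theorem, w = 5/6 is a root, so (6*w − 5) is a factor; dividing leaves 42*w**3 + 103*w**2 − 144*w + 35.
Then w = 1/3 is a root, giving the factor (3*w − 1) and quotient 14*w**2 + 39*w − 35.
The remaining quadratic factors as (7*w − 5)(2*w + 7).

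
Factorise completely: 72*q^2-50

2*(6*q+5)*(6*q-5)

Factor out 2, leaving 36*q^2-25, which is a difference of two squares.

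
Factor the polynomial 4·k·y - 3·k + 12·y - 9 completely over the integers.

(4·y - 3)·(k + 3)

Group as (4·k·y - 3·k) + (12·y - 9) = k·(4·y - 3) + 3·(4·y - 3).
Both groups share the factor (4·y - 3).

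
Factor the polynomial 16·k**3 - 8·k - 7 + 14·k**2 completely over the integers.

Group as (16·k**3 - 8·k) + (14·k**2 - 7) = 8·k·(2·k**2 - 1) + 7·(2·k**2 - 1).
Both groups share the factor (2·k**2 - 1).

(8·k + 7)·(2·k**2 - 1)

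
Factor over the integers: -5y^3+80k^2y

5y(4k+y)(4k-y)

Pull out the common factor 5y; 16k^2-y^2 is a difference of squares.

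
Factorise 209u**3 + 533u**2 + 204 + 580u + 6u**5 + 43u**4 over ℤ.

(2u + 3)(3u + 2)(u + 2)(u**2 + 3u + 17)

Testing divisors of the constant over divisors of the leading coefficient, u = -2/3 is a root, so (3u + 2) divides it; the quotient is 2u**4 + 13u**3 + 61u**2 + 137u + 102.
Continuing, u = -2 is a root, giving the factor (u + 2) and quotient 2u**3 + 9u**2 + 43u + 51.
Continuing, u = -3/2 is a root, so (2u + 3) is a factor; dividing leaves u**2 + 3u + 17.
The quadratic u**2 + 3u + 17 has discriminant -59 < 0 and is irreducible over ℤ.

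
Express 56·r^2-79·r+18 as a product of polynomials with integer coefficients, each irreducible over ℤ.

(7·r-2)·(8·r-9)

Need a pair with product 56·18 = 1008 and sum -79: that's -63 and -16.
Split the middle term: 56·r^2-63·r - 16·r+18 = 7·r·(8·r-9) - 2·(8·r-9).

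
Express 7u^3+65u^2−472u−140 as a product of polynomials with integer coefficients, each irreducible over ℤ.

Trying the rational-root candidates, u = 5 is a root, giving the factor (u−5) and quotient 7u^2+100u+28.
The remaining quadratic factors as (u+14)(7u+2).

(7u+2)(u+14)(u−5)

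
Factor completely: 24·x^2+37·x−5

(3·x+5)·(8·x−1)

Need a pair with product 24·(−5) = −120 and sum 37: that's 40 and −3.
Split the middle term: 24·x^2+40·x − 3·x−5 = 8·x·(3·x+5) − (3·x+5).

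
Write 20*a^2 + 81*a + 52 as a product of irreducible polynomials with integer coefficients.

Need a pair with product 20·52 = 1040 and sum 81: that's 16 and 65.
Split the middle term: 20*a^2 + 16*a + 65*a + 52 = 4*a*(5*a + 4) + 13*(5*a + 4).

(4*a + 13)*(5*a + 4)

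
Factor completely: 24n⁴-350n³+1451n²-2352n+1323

(2n-3)(3n-7)(4n-7)(n-9)

Testing divisors of the constant over divisors of the leading coefficient, n = 7/4 is a root, so (4n-7) is a factor; dividing leaves 6n³-77n²+228n-189.
Next, n = 9 is a root, so (n-9) is a factor; dividing leaves 6n²-23n+21.
The remaining quadratic factors as (2n-3)(3n-7).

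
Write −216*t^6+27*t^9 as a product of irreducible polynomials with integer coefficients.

Factor out 27*t^6 first: what remains is t^3−8.
Recognize a difference of cubes with the parts t and 2.

27*t^6*(t−2)*(t^2+2*t+4)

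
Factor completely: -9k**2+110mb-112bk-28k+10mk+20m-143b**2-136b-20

Group: 11b(10m-13b-9k-10) + (k+2)(10m-13b-9k-10); both groups contain (10m-13b-9k-10).

(10m-13b-9k-10)(11b+k+2)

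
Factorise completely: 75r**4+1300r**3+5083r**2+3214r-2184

(3r+13)(5r+7)(5r-2)(r+12)

Testing divisors of the constant over divisors of the leading coefficient, r = 2/5 is a root, so (5r-2) divides it; the quotient is 15r**3+266r**2+1123r+1092.
Next, r = -13/3 is a root, so (3r+13) is a factor; dividing leaves 5r**2+67r+84.
The remaining quadratic factors as (5r+7)(r+12).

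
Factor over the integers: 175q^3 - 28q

Every term has a factor of 7q. Then 25q^2 - 4 = (5q)² − (2)².

7q(5q + 2)(5q - 2)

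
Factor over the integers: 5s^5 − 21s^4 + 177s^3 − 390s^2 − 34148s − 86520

Among the possible rational roots, s = −6 is a root, so (s + 6) is a factor; dividing leaves 5s^4 − 51s^3 + 483s^2 − 3288s − 14420.
Then s = −14/5 is a root, so (5s + 14) divides it; the quotient is s^3 − 13s^2 + 133s − 1030.
Next, s = 10 is a root, so (s − 10) is a factor; dividing leaves s^2 − 3s + 103.
The quadratic s^2 − 3s + 103 has discriminant −403 < 0 and is irreducible over ℤ.

(5s + 14)(s + 6)(s − 10)(s^2 − 3s + 103)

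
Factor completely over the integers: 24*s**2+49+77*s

(3*s+7)*(8*s+7)

Need a pair with product 24·49 = 1176 and sum 77: that's 21 and 56.
Split the middle term: 24*s**2+21*s + 56*s+49 = 3*s*(8*s+7) + 7*(8*s+7).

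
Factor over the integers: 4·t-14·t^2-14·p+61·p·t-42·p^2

-(6·p-7·t+2)·(7·p-2·t)

Group: -7·p·(6·p-7·t+2) + 2·t·(6·p-7·t+2); both groups contain (6·p-7·t+2).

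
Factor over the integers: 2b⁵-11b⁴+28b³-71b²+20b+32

(2b+1)(b-1)(b-4)(b²-b+8)

Among the possible rational roots, b = 4 is a root, so (b-4) is a factor; dividing leaves 2b⁴-3b³+16b²-7b-8.
Continuing, b = 1 is a root, so (b-1) divides it; the quotient is 2b³-b²+15b+8.
Continuing, b = -1/2 is a root, so (2b+1) is a factor; dividing leaves b²-b+8.
The quadratic b²-b+8 has discriminant -31 < 0 and is irreducible over ℤ.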